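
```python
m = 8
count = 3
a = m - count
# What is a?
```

Trace:
`m = 8` → m = 8
`count = 3` → count = 3
`a = m - count` → a = 5
So a = 5

Answer: 5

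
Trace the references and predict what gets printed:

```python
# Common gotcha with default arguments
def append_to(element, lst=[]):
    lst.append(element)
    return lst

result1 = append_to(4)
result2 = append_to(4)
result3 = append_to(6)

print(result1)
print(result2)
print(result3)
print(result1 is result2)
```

Key concept: mutable default argument gotcha.
Step by step:
`result1 = append_to(4)` → result1 = [4]
`result2 = append_to(4)` → result1 = [4, 4] (same object as result2); result2 = [4, 4] (same object as result1)
`result3 = append_to(6)` → result1 = [4, 4, 6] (same object as result2, result3); result2 = [4, 4, 6] (same object as result1, result3); result3 = [4, 4, 6] (same object as result1, result2)
`print(result1)` → prints [4, 4, 6]
`print(result2)` → prints [4, 4, 6]
`print(result3)` → prints [4, 4, 6]
`print(result1 is result2)` → prints True

Answer:
[4, 4, 6]
[4, 4, 6]
[4, 4, 6]
True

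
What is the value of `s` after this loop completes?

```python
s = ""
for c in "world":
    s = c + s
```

Reverse 'world'
`s` takes the values: "" → "w" → "ow" → "row" → "lrow" → "dlrow"

Answer: "dlrow"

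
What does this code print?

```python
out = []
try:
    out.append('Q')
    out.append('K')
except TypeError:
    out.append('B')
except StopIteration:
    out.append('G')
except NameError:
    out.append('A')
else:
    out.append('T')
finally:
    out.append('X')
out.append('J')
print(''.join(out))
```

Execution trace: 'Q' (try body) → 'K' (try body, no exception) → 'T' (else) → 'X' (finally) → 'J' (after the try/except). Output: QKTXJ

Answer: QKTXJ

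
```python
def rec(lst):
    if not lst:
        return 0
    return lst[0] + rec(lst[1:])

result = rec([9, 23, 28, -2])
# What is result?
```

9 + 23 + 28 + (-2) + 0 = 58

Answer: 58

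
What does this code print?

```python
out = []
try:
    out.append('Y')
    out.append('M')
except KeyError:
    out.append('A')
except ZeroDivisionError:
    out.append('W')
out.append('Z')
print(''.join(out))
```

Execution trace: 'Y' (try body) → 'M' (try body, no exception) → 'Z' (after the try/except). Output: YMZ

Answer: YMZ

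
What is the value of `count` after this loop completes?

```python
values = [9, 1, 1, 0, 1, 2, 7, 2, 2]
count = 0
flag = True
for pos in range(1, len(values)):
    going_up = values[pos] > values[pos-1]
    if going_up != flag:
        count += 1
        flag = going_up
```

Count direction changes in [9, 1, 1, 0, 1, 2, 7, 2, 2]
`count` takes the values: 0 → 1 → 2 → 3

Answer: 3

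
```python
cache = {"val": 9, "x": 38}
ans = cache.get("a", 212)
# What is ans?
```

Trace:
`cache = {"val": 9, "x": 38}` → cache = {'val': 9, 'x': 38}
`ans = cache.get("a", 212)` → ans = 212
So ans = 212

Answer: 212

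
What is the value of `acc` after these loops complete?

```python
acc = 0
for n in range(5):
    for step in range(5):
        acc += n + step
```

Sum of all n+step for n,step in 5x5
`acc` takes the values: 0 → 1 → 3 → 6 → 10 → 11 → 13 → 16 → 20 → 25 → 27 → 30 → 34 → 39 → 45 → 48 → 52 → 57 → 63 → 70 → 74 → 79 → 85 → 92 → 100

Answer: 100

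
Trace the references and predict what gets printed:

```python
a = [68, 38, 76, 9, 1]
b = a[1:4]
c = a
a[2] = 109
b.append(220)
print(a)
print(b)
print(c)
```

Key concept: slice vs alias.
Step by step:
`a = [68, 38, 76, 9, 1]` → a = [68, 38, 76, 9, 1]
`b = a[1:4]` → b = [38, 76, 9]
`c = a` → c = [68, 38, 76, 9, 1] (same object as a)
`a[2] = 109` → a = [68, 38, 109, 9, 1] (same object as c); c = [68, 38, 109, 9, 1] (same object as a)
`b.append(220)` → b = [38, 76, 9, 220]
`print(a)` → prints [68, 38, 109, 9, 1]
`print(b)` → prints [38, 76, 9, 220]
`print(c)` → prints [68, 38, 109, 9, 1]

Answer:
[68, 38, 109, 9, 1]
[38, 76, 9, 220]
[68, 38, 109, 9, 1]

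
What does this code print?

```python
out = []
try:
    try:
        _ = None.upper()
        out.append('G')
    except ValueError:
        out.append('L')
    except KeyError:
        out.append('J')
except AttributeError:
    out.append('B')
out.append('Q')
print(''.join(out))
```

Execution trace: 'B' (outer except AttributeError) → 'Q' (after the try/except). Output: BQ

Answer: BQ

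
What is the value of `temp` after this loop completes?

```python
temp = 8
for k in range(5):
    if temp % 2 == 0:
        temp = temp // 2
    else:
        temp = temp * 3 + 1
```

Collatz-style transformation from 8
`temp` takes the values: 8 → 4 → 2 → 1 → 4 → 2

Answer: 2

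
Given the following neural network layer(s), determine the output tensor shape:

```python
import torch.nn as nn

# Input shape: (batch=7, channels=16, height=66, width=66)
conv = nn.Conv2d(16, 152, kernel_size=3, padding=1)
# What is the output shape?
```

Input: (7, 16, 66, 66) -> Output: (7, 152, 66, 66)

Answer: (7, 152, 66, 66)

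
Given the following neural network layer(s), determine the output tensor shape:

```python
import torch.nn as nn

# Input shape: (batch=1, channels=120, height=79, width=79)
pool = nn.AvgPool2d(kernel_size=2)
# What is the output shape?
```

Input: (1, 120, 79, 79) -> Output: (1, 120, 39, 39)

Answer: (1, 120, 39, 39)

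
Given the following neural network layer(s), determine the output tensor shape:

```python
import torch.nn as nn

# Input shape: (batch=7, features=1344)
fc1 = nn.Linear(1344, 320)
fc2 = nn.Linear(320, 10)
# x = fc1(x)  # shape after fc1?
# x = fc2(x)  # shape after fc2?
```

Input: (7, 1344) -> after fc1: (7, 320) -> Output: (7, 10)

Answer: (7, 10)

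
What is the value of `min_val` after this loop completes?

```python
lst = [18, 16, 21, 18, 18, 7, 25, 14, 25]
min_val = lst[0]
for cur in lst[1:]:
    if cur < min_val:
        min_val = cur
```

Minimum of [18, 16, 21, 18, 18, 7, 25, 14, 25]
`min_val` takes the values: 18 → 16 → 7

Answer: 7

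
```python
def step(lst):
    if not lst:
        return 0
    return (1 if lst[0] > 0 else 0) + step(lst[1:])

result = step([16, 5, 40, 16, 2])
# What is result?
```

Count of positive elements in [16, 5, 40, 16, 2] = 5

Answer: 5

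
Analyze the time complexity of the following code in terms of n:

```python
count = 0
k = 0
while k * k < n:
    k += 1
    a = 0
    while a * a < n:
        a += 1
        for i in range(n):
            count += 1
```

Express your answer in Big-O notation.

Each loop level contributes: √n × √n × n. Multiplying the contributions gives O(n^2).

Answer: O(n^2)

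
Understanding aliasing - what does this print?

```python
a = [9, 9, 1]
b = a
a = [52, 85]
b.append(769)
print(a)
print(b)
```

Key concept: rebinding vs mutation: a is rebound to a new list, b still points at the original.
Step by step:
`a = [9, 9, 1]` → a = [9, 9, 1]
`b = a` → b = [9, 9, 1] (same object as a)
`a = [52, 85]` → a = [52, 85]
`b.append(769)` → b = [9, 9, 1, 769]
`print(a)` → prints [52, 85]
`print(b)` → prints [9, 9, 1, 769]

Answer:
[52, 85]
[9, 9, 1, 769]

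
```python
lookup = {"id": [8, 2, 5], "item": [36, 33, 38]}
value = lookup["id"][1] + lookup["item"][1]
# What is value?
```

Trace:
`lookup = {"id": [8, 2, 5], "item": [36, 33, 38]}` → lookup = {'id': [8, 2, 5], 'item': [36, 33, 38]}
`value = lookup["id"][1] + lookup["item"][1]` → value = 35
So value = 35

Answer: 35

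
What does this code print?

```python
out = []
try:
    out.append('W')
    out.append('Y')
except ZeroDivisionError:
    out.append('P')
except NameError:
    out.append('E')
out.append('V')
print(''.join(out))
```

Execution trace: 'W' (try body) → 'Y' (try body, no exception) → 'V' (after the try/except). Output: WYV

Answer: WYV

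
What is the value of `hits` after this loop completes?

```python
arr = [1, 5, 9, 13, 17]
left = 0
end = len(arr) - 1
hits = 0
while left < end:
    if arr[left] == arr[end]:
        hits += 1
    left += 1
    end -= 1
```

Count matching pairs from ends
`hits` takes the values: 0

Answer: 0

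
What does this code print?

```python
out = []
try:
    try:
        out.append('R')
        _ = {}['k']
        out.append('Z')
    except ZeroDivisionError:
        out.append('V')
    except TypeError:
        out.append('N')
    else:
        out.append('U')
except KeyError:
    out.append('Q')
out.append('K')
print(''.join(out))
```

Execution trace: 'R' (try body) → 'Q' (outer except KeyError) → 'K' (after the try/except). Output: RQK

Answer: RQK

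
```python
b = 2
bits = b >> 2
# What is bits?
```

Trace:
`b = 2` → b = 2
`bits = b >> 2` → bits = 0
So bits = 0

Answer: 0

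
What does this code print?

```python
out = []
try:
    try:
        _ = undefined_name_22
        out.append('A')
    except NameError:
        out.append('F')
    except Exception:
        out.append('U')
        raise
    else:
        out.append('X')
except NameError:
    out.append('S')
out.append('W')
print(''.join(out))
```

Execution trace: 'F' (inner except NameError) → 'W' (after the try/except). Output: FW

Answer: FW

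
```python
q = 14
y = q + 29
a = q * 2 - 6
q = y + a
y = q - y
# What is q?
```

Trace:
`q = 14` → q = 14
`y = q + 29` → y = 43
`a = q * 2 - 6` → a = 22
`q = y + a` → q = 65
`y = q - y` → y = 22
So q = 65

Answer: 65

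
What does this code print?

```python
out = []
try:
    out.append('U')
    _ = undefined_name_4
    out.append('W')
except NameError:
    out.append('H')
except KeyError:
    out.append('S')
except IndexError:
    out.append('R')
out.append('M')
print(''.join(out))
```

Execution trace: 'U' (try body) → 'H' (except NameError) → 'M' (after the try/except). Output: UHM

Answer: UHM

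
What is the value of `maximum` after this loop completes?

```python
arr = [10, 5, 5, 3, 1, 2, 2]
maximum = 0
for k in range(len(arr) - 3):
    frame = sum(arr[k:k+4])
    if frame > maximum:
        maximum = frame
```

Max sum of 4-element window in [10, 5, 5, 3, 1, 2, 2]
`maximum` takes the values: 0 → 23

Answer: 23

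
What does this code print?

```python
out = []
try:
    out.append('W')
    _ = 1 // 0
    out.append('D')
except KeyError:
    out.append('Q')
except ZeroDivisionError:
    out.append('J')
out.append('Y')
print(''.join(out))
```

Execution trace: 'W' (try body) → 'J' (except ZeroDivisionError) → 'Y' (after the try/except). Output: WJY

Answer: WJY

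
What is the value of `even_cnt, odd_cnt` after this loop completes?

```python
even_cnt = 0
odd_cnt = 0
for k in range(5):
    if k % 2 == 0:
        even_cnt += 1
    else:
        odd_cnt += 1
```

Count evens and odds in range(5)
`even_cnt, odd_cnt` takes the values: (0, 0) → (1, 0) → (1, 1) → (2, 1) → (2, 2) → (3, 2)

Answer: 3, 2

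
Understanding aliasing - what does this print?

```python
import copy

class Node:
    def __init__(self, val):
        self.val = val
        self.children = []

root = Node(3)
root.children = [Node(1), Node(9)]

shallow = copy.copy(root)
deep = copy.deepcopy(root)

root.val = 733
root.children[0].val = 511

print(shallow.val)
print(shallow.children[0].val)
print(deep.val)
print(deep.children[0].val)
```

Key concept: deep copy with custom objects.
Step by step:
`root = Node(3)` → root = Node(val=3, children=[])
`root.children = [Node(1), Node(9)]` → root = Node(val=3, children=[Node(val=1, children=[]), Node(val=9, children=[])])
`shallow = copy.copy(root)` → shallow = Node(val=3, children=[Node(val=1, children=[]), Node(val=9, children=[])])
`deep = copy.deepcopy(root)` → deep = Node(val=3, children=[Node(val=1, children=[]), Node(val=9, children=[])])
`root.val = 733` → root = Node(val=733, children=[Node(val=1, children=[]), Node(val=9, children=[])])
`root.children[0].val = 511` → root = Node(val=733, children=[Node(val=511, children=[]), Node(val=9, children=[])]); shallow = Node(val=3, children=[Node(val=511, children=[]), Node(val=9, children=[])])
`print(shallow.val)` → prints 3
`print(shallow.children[0].val)` → prints 511
`print(deep.val)` → prints 3
`print(deep.children[0].val)` → prints 1

Answer:
3
511
3
1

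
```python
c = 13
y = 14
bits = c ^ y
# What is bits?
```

Trace:
`c = 13` → c = 13
`y = 14` → y = 14
`bits = c ^ y` → bits = 3
So bits = 3

Answer: 3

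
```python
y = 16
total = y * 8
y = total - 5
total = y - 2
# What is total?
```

Trace:
`y = 16` → y = 16
`total = y * 8` → total = 128
`y = total - 5` → y = 123
`total = y - 2` → total = 121
So total = 121

Answer: 121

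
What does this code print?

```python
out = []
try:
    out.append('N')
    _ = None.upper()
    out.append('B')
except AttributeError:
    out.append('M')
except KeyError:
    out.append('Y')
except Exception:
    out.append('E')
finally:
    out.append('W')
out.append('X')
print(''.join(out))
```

Execution trace: 'N' (try body) → 'M' (except AttributeError) → 'W' (finally) → 'X' (after the try/except). Output: NMWX

Answer: NMWX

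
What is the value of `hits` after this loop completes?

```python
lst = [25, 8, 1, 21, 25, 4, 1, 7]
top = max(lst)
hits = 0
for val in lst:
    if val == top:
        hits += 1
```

Count of max value 25 in [25, 8, 1, 21, 25, 4, 1, 7]
`hits` takes the values: 0 → 1 → 2

Answer: 2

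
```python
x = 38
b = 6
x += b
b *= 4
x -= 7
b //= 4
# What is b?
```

Trace:
`x = 38` → x = 38
`b = 6` → b = 6
`x += b` → x = 44
`b *= 4` → b = 24
`x -= 7` → x = 37
`b //= 4` → b = 6
So b = 6

Answer: 6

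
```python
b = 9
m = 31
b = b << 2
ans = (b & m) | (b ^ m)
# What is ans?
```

Trace:
`b = 9` → b = 9
`m = 31` → m = 31
`b = b << 2` → b = 36
`ans = (b & m) | (b ^ m)` → ans = 63
So ans = 63

Answer: 63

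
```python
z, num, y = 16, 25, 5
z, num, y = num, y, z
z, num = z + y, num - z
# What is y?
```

Trace:
`z, num, y = 16, 25, 5` → z = 16; num = 25; y = 5
`z, num, y = num, y, z` → z = 25; num = 5; y = 16
`z, num = z + y, num - z` → z = 41; num = -20
So y = 16

Answer: 16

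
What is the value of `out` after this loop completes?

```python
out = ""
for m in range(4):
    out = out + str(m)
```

Concatenate digits 0 to 3
`out` takes the values: "" → "0" → "01" → "012" → "0123"

Answer: "0123"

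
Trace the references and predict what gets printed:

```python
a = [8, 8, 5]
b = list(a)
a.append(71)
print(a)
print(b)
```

Key concept: list() constructor creates copy.
Step by step:
`a = [8, 8, 5]` → a = [8, 8, 5]
`b = list(a)` → b = [8, 8, 5]
`a.append(71)` → a = [8, 8, 5, 71]
`print(a)` → prints [8, 8, 5, 71]
`print(b)` → prints [8, 8, 5]

Answer:
[8, 8, 5, 71]
[8, 8, 5]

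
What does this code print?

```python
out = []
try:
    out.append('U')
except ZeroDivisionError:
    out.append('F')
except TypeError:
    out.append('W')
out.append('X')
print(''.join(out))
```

Execution trace: 'U' (try body, no exception) → 'X' (after the try/except). Output: UX

Answer: UX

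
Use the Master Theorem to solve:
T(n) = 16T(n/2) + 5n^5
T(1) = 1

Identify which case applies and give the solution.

a=16, b=2, f(n)=5n^5. log_2(16) = 4. Since c=5 > 4 and the regularity condition holds (16(n/2)^5 = (16/2^5)n^5 with 16/2^5 < 1), Case 3 applies: T(n) = Θ(f(n)) = O(n^5).

Answer: O(n^5) - Case 3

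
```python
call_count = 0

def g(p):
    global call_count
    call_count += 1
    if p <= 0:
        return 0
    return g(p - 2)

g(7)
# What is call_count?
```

Linear recursion stepping by 2: 5 calls from p=7 down to ≤0.

Answer: 5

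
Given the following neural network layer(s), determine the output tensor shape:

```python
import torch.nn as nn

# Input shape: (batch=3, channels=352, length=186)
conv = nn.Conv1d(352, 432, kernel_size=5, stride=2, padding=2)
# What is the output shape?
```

Input: (3, 352, 186) -> Output: (3, 432, 93)

Answer: (3, 432, 93)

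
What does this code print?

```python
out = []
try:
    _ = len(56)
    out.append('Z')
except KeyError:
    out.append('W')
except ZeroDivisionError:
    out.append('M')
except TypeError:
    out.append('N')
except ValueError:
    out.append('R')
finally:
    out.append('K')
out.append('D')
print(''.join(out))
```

Execution trace: 'N' (except TypeError) → 'K' (finally) → 'D' (after the try/except). Output: NKD

Answer: NKD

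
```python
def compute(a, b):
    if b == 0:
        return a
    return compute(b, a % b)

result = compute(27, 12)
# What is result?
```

compute(27, 12) -> compute(12, 3) -> compute(3, 0) -> 3

Answer: 3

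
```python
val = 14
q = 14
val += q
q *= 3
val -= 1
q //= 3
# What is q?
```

Trace:
`val = 14` → val = 14
`q = 14` → q = 14
`val += q` → val = 28
`q *= 3` → q = 42
`val -= 1` → val = 27
`q //= 3` → q = 14
So q = 14

Answer: 14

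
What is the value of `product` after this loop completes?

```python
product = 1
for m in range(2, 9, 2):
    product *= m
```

Product of even numbers 2 to 8
`product` takes the values: 1 → 2 → 8 → 48 → 384

Answer: 384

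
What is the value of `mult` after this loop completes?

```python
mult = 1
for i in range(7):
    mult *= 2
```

2^7 = 128
`mult` takes the values: 1 → 2 → 4 → 8 → 16 → 32 → 64 → 128

Answer: 128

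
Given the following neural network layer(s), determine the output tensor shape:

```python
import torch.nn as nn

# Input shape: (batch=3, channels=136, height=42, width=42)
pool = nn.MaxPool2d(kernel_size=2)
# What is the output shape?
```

Input: (3, 136, 42, 42) -> Output: (3, 136, 21, 21)

Answer: (3, 136, 21, 21)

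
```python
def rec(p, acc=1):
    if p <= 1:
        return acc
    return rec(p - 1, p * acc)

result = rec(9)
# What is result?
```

Accumulator trace (n, acc): (9, 1) -> (8, 9) -> (7, 72) -> (6, 504) -> (5, 3024) -> (4, 15120) -> (3, 60480) -> (2, 181440) -> (1, 362880) -> return 362880

Answer: 362880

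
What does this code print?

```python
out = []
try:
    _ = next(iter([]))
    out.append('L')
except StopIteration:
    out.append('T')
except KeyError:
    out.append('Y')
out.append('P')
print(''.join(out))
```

Execution trace: 'T' (except StopIteration) → 'P' (after the try/except). Output: TP

Answer: TP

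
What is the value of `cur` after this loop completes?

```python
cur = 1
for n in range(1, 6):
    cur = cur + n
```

Start at 1, add 1 through 5
`cur` takes the values: 1 → 2 → 4 → 7 → 11 → 16

Answer: 16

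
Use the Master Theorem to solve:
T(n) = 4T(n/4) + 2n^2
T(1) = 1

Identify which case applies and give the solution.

a=4, b=4, f(n)=2n^2. log_4(4) = 1. Since c=2 > 1 and the regularity condition holds (4(n/4)^2 = (4/4^2)n^2 with 4/4^2 < 1), Case 3 applies: T(n) = Θ(f(n)) = O(n^2).

Answer: O(n^2) - Case 3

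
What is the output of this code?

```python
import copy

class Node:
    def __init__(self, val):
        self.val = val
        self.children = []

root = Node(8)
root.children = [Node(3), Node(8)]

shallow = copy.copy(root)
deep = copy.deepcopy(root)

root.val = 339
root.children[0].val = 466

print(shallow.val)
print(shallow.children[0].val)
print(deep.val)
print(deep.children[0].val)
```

Key concept: deep copy with custom objects.
Step by step:
`root = Node(8)` → root = Node(val=8, children=[])
`root.children = [Node(3), Node(8)]` → root = Node(val=8, children=[Node(val=3, children=[]), Node(val=8, children=[])])
`shallow = copy.copy(root)` → shallow = Node(val=8, children=[Node(val=3, children=[]), Node(val=8, children=[])])
`deep = copy.deepcopy(root)` → deep = Node(val=8, children=[Node(val=3, children=[]), Node(val=8, children=[])])
`root.val = 339` → root = Node(val=339, children=[Node(val=3, children=[]), Node(val=8, children=[])])
`root.children[0].val = 466` → root = Node(val=339, children=[Node(val=466, children=[]), Node(val=8, children=[])]); shallow = Node(val=8, children=[Node(val=466, children=[]), Node(val=8, children=[])])
`print(shallow.val)` → prints 8
`print(shallow.children[0].val)` → prints 466
`print(deep.val)` → prints 8
`print(deep.children[0].val)` → prints 3

Answer:
8
466
8
3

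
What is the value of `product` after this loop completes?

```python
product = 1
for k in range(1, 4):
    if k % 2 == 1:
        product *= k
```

Product of odd numbers 1 to 3
`product` takes the values: 1 → 3

Answer: 3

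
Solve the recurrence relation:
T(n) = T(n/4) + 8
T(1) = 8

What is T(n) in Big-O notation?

Each step divides n by 4 and adds 8. After log_4(n) steps we reach T(1)=8. So T(n) = 8·log_4(n) + 8 = O(log n).

Answer: O(log n)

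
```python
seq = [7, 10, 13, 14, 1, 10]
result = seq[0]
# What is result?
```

Trace:
`seq = [7, 10, 13, 14, 1, 10]` → seq = [7, 10, 13, 14, 1, 10]
`result = seq[0]` → result = 7
So result = 7

Answer: 7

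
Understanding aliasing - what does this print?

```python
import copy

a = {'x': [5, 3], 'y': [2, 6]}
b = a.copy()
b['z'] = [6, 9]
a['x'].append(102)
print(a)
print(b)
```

Key concept: shallow copy of dict with mutable values.
Step by step:
`a = {'x': [5, 3], 'y': [2, 6]}` → a = {'x': [5, 3], 'y': [2, 6]}
`b = a.copy()` → b = {'x': [5, 3], 'y': [2, 6]}
`b['z'] = [6, 9]` → b = {'x': [5, 3], 'y': [2, 6], 'z': [6, 9]}
`a['x'].append(102)` → a = {'x': [5, 3, 102], 'y': [2, 6]}; b = {'x': [5, 3, 102], 'y': [2, 6], 'z': [6, 9]}
`print(a)` → prints {'x': [5, 3, 102], 'y': [2, 6]}
`print(b)` → prints {'x': [5, 3, 102], 'y': [2, 6], 'z': [6, 9]}

Answer:
{'x': [5, 3, 102], 'y': [2, 6]}
{'x': [5, 3, 102], 'y': [2, 6], 'z': [6, 9]}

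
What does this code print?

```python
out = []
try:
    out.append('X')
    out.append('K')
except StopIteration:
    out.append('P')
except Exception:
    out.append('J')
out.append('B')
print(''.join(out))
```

Execution trace: 'X' (try body) → 'K' (try body, no exception) → 'B' (after the try/except). Output: XKB

Answer: XKB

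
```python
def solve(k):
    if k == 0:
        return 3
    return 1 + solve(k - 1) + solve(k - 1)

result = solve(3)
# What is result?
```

solve(k) = 1 + 2·solve(k-1), solve(0)=3. Closed form: (3+1)·2^3 - 1 = 31.

Answer: 31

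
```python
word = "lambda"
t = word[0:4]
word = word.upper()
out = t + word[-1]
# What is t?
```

Trace:
`word = "lambda"` → word = 'lambda'
`t = word[0:4]` → t = 'lamb'
`word = word.upper()` → word = 'LAMBDA'
`out = t + word[-1]` → out = 'lambA'
So t = 'lamb'

Answer: 'lamb'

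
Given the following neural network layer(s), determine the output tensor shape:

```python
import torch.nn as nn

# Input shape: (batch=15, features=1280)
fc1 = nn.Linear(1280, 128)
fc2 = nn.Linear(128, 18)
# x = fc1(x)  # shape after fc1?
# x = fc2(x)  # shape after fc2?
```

Input: (15, 1280) -> after fc1: (15, 128) -> Output: (15, 18)

Answer: (15, 18)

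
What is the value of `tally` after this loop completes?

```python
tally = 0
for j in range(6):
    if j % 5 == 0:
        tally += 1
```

Count numbers divisible by 5 in range(6)
`tally` takes the values: 0 → 1 → 2

Answer: 2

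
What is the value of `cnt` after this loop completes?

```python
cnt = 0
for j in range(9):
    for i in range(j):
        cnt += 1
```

Triangle number: 0+1+2+...+8
`cnt` takes the values: 0 → 1 → 2 → 3 → 4 → 5 → 6 → 7 → 8 → 9 → 10 → 11 → 12 → 13 → 14 → 15 → 16 → 17 → 18 → 19 → 20 → 21 → 22 → 23 → 24 → 25 → 26 → 27 → 28 → 29 → 30 → 31 → 32 → 33 → 34 → 35 → 36

Answer: 36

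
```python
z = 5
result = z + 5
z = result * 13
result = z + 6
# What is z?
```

Trace:
`z = 5` → z = 5
`result = z + 5` → result = 10
`z = result * 13` → z = 130
`result = z + 6` → result = 136
So z = 130

Answer: 130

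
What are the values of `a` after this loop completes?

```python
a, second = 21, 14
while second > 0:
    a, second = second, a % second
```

GCD of 21 and 14
`a` takes the values: 21 → 14 → 7

Answer: 7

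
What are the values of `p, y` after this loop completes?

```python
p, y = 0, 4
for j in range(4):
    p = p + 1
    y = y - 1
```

p goes 0→4, y goes 4→0
`p, y` takes the values: (0, 4) → (1, 4) → (1, 3) → (2, 3) → (2, 2) → (3, 2) → (3, 1) → (4, 1) → (4, 0)

Answer: 4, 0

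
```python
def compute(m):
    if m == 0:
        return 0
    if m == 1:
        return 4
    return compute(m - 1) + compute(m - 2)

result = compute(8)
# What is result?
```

Build up from base cases: compute(0)=0, compute(1)=4, compute(2)=4, compute(3)=8, compute(4)=12, compute(5)=20, compute(6)=32, ..., compute(8)=84

Answer: 84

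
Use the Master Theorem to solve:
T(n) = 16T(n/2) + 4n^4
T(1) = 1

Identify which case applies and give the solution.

a=16, b=2, f(n)=4n^4. log_2(16) = 4. Since c=4 = 4, Case 2 applies: T(n) = Θ(n^log_b(a) · log n) = O(n^4 log n).

Answer: O(n^4 log n) - Case 2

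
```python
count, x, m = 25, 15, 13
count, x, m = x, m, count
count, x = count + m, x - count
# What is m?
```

Trace:
`count, x, m = 25, 15, 13` → count = 25; x = 15; m = 13
`count, x, m = x, m, count` → count = 15; x = 13; m = 25
`count, x = count + m, x - count` → count = 40; x = -2
So m = 25

Answer: 25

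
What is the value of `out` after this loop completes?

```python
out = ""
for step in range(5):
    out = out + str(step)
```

Concatenate digits 0 to 4
`out` takes the values: "" → "0" → "01" → "012" → "0123" → "01234"

Answer: "01234"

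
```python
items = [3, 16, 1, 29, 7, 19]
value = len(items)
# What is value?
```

Trace:
`items = [3, 16, 1, 29, 7, 19]` → items = [3, 16, 1, 29, 7, 19]
`value = len(items)` → value = 6
So value = 6

Answer: 6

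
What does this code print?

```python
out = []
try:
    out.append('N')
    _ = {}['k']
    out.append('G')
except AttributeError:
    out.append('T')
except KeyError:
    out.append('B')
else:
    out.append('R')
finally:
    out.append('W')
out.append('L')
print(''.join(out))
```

Execution trace: 'N' (try body) → 'B' (except KeyError) → 'W' (finally) → 'L' (after the try/except). Output: NBWL

Answer: NBWL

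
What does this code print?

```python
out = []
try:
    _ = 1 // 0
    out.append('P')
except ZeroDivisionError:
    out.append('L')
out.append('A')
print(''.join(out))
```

Execution trace: 'L' (except ZeroDivisionError) → 'A' (after the try/except). Output: LA

Answer: LA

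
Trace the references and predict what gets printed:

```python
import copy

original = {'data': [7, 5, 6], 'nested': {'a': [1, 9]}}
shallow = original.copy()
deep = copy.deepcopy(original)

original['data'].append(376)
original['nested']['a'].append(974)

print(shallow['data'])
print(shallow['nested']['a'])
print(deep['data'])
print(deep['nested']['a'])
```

Key concept: comparing shallow vs deep copy.
Step by step:
`original = {'data': [7, 5, 6], 'nested': {'a': [1, 9]}}` → original = {'data': [7, 5, 6], 'nested': {'a': [1, 9]}}
`shallow = original.copy()` → shallow = {'data': [7, 5, 6], 'nested': {'a': [1, 9]}}
`deep = copy.deepcopy(original)` → deep = {'data': [7, 5, 6], 'nested': {'a': [1, 9]}}
`original['data'].append(376)` → original = {'data': [7, 5, 6, 376], 'nested': {'a': [1, 9]}}; shallow = {'data': [7, 5, 6, 376], 'nested': {'a': [1, 9]}}
`original['nested']['a'].append(974)` → original = {'data': [7, 5, 6, 376], 'nested': {'a': [1, 9, 974]}}; shallow = {'data': [7, 5, 6, 376], 'nested': {'a': [1, 9, 974]}}
`print(shallow['data'])` → prints [7, 5, 6, 376]
`print(shallow['nested']['a'])` → prints [1, 9, 974]
`print(deep['data'])` → prints [7, 5, 6]
`print(deep['nested']['a'])` → prints [1, 9]

Answer:
[7, 5, 6, 376]
[1, 9, 974]
[7, 5, 6]
[1, 9]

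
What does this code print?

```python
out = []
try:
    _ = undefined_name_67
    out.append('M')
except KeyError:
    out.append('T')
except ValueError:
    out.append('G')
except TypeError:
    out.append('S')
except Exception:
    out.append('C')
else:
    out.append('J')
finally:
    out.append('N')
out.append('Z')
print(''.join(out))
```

Execution trace: 'C' (except Exception) → 'N' (finally) → 'Z' (after the try/except). Output: CNZ

Answer: CNZ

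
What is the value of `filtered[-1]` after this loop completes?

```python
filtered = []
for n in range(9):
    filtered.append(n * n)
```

Last element of squares 0 to 8
`filtered` takes the values: [] → [0] → [0, 1] → [0, 1, 4] → [0, 1, 4, 9] → [0, 1, 4, 9, 16] → [0, 1, 4, 9, 16, 25] → [0, 1, 4, 9, 16, 25, 36] → [0, 1, 4, 9, 16, 25, 36, 49] → [0, 1, 4, 9, 16, 25, 36, 49, 64]
So `filtered[-1]` = 64

Answer: 64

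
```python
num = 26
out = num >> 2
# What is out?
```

Trace:
`num = 26` → num = 26
`out = num >> 2` → out = 6
So out = 6

Answer: 6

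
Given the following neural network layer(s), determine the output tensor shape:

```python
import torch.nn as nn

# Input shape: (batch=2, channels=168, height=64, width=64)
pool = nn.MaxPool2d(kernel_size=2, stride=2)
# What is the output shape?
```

Input: (2, 168, 64, 64) -> Output: (2, 168, 32, 32)

Answer: (2, 168, 32, 32)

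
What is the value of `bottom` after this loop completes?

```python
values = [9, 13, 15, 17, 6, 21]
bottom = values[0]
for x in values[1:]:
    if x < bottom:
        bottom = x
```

Minimum of [9, 13, 15, 17, 6, 21]
`bottom` takes the values: 9 → 6

Answer: 6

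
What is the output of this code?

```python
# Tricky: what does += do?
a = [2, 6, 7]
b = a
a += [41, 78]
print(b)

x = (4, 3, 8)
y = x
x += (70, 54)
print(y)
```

Key concept: += behavior differs for mutable vs immutable.
Step by step:
`a = [2, 6, 7]` → a = [2, 6, 7]
`b = a` → b = [2, 6, 7] (same object as a)
`a += [41, 78]` → a = [2, 6, 7, 41, 78] (same object as b); b = [2, 6, 7, 41, 78] (same object as a)
`print(b)` → prints [2, 6, 7, 41, 78]
`x = (4, 3, 8)` → x = (4, 3, 8)
`y = x` → y = (4, 3, 8)
`x += (70, 54)` → x = (4, 3, 8, 70, 54)
`print(y)` → prints (4, 3, 8)

Answer:
[2, 6, 7, 41, 78]
(4, 3, 8)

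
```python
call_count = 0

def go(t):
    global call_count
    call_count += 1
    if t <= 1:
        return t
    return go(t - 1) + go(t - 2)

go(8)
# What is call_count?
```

Calls(t) = 1 + Calls(t-1) + Calls(t-2); Calls(0)=Calls(1)=1. For t=8 this gives 67.

Answer: 67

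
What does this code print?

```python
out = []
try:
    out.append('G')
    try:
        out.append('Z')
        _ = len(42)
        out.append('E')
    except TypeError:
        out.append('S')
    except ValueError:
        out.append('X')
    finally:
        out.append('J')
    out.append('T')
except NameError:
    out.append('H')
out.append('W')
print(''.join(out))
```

Execution trace: 'G' (try body) → 'Z' (inner try body) → 'S' (inner except TypeError) → 'J' (inner finally) → 'T' (try body, no exception) → 'W' (after the try/except). Output: GZSJTW

Answer: GZSJTW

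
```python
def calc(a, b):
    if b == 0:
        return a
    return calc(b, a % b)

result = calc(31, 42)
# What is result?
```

calc(31, 42) -> calc(42, 31) -> calc(31, 11) -> calc(11, 9) -> calc(9, 2) -> calc(2, 1) -> calc(1, 0) -> 1

Answer: 1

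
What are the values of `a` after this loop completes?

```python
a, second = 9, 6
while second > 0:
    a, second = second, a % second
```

GCD of 9 and 6
`a` takes the values: 9 → 6 → 3

Answer: 3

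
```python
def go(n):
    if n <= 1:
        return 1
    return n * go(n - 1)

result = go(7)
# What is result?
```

go(7) = 7 * 6 * 5 * 4 * 3 * 2 * 1 = 5040

Answer: 5040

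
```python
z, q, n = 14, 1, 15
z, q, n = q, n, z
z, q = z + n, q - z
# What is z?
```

Trace:
`z, q, n = 14, 1, 15` → z = 14; q = 1; n = 15
`z, q, n = q, n, z` → z = 1; q = 15; n = 14
`z, q = z + n, q - z` → z = 15; q = 14
So z = 15

Answer: 15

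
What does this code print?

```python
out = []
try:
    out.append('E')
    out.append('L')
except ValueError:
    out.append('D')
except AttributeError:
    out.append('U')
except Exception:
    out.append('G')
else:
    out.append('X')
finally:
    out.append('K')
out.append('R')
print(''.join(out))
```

Execution trace: 'E' (try body) → 'L' (try body, no exception) → 'X' (else) → 'K' (finally) → 'R' (after the try/except). Output: ELXKR

Answer: ELXKR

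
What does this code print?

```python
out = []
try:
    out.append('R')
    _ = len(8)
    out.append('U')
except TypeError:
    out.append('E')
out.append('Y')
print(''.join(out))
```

Execution trace: 'R' (try body) → 'E' (except TypeError) → 'Y' (after the try/except). Output: REY

Answer: REY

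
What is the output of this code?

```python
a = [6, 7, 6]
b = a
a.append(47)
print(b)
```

Key concept: basic list aliasing.
Step by step:
`a = [6, 7, 6]` → a = [6, 7, 6]
`b = a` → b = [6, 7, 6] (same object as a)
`a.append(47)` → a = [6, 7, 6, 47] (same object as b); b = [6, 7, 6, 47] (same object as a)
`print(b)` → prints [6, 7, 6, 47]

Answer: [6, 7, 6, 47]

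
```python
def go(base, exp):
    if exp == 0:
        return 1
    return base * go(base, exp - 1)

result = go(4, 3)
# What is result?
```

go(4, 3) = 4 * 4 * 4 = 64

Answer: 64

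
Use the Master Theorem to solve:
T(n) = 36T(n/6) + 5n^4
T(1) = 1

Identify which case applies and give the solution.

a=36, b=6, f(n)=5n^4. log_6(36) = 2. Since c=4 > 2 and the regularity condition holds (36(n/6)^4 = (36/6^4)n^4 with 36/6^4 < 1), Case 3 applies: T(n) = Θ(f(n)) = O(n^4).

Answer: O(n^4) - Case 3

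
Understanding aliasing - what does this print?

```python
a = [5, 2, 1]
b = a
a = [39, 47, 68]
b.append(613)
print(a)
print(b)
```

Key concept: rebinding vs mutation: a is rebound to a new list, b still points at the original.
Step by step:
`a = [5, 2, 1]` → a = [5, 2, 1]
`b = a` → b = [5, 2, 1] (same object as a)
`a = [39, 47, 68]` → a = [39, 47, 68]
`b.append(613)` → b = [5, 2, 1, 613]
`print(a)` → prints [39, 47, 68]
`print(b)` → prints [5, 2, 1, 613]

Answer:
[39, 47, 68]
[5, 2, 1, 613]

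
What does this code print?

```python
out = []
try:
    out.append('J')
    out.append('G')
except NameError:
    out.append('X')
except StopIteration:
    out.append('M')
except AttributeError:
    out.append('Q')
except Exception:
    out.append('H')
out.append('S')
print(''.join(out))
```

Execution trace: 'J' (try body) → 'G' (try body, no exception) → 'S' (after the try/except). Output: JGS

Answer: JGS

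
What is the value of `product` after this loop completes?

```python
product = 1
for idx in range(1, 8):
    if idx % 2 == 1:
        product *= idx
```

Product of odd numbers 1 to 7
`product` takes the values: 1 → 3 → 15 → 105

Answer: 105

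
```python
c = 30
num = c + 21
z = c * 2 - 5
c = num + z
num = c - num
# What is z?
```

Trace:
`c = 30` → c = 30
`num = c + 21` → num = 51
`z = c * 2 - 5` → z = 55
`c = num + z` → c = 106
`num = c - num` → num = 55
So z = 55

Answer: 55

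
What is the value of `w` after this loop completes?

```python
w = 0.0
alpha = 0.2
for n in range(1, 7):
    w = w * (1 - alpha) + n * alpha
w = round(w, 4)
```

Moving average with lr=0.2
`w` takes the values: 0.0 → 0.2 → 0.56 → 1.048 → 1.6384 → 2.31072 → 3.048576 → 3.0486

Answer: 3.0486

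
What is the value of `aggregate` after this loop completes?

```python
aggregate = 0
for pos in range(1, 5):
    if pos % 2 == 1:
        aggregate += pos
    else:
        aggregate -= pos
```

Add odd, subtract even
`aggregate` takes the values: 0 → 1 → -1 → 2 → -2

Answer: -2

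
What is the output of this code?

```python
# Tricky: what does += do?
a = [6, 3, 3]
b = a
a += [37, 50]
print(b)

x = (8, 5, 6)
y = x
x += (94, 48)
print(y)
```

Key concept: += behavior differs for mutable vs immutable.
Step by step:
`a = [6, 3, 3]` → a = [6, 3, 3]
`b = a` → b = [6, 3, 3] (same object as a)
`a += [37, 50]` → a = [6, 3, 3, 37, 50] (same object as b); b = [6, 3, 3, 37, 50] (same object as a)
`print(b)` → prints [6, 3, 3, 37, 50]
`x = (8, 5, 6)` → x = (8, 5, 6)
`y = x` → y = (8, 5, 6)
`x += (94, 48)` → x = (8, 5, 6, 94, 48)
`print(y)` → prints (8, 5, 6)

Answer:
[6, 3, 3, 37, 50]
(8, 5, 6)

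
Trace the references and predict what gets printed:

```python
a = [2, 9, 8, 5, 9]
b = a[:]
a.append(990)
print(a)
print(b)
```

Key concept: slice [:] creates copy.
Step by step:
`a = [2, 9, 8, 5, 9]` → a = [2, 9, 8, 5, 9]
`b = a[:]` → b = [2, 9, 8, 5, 9]
`a.append(990)` → a = [2, 9, 8, 5, 9, 990]
`print(a)` → prints [2, 9, 8, 5, 9, 990]
`print(b)` → prints [2, 9, 8, 5, 9]

Answer:
[2, 9, 8, 5, 9, 990]
[2, 9, 8, 5, 9]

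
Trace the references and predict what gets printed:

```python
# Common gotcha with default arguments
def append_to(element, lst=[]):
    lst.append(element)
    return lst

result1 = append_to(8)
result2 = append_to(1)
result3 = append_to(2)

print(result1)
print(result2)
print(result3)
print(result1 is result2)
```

Key concept: mutable default argument gotcha.
Step by step:
`result1 = append_to(8)` → result1 = [8]
`result2 = append_to(1)` → result1 = [8, 1] (same object as result2); result2 = [8, 1] (same object as result1)
`result3 = append_to(2)` → result1 = [8, 1, 2] (same object as result2, result3); result2 = [8, 1, 2] (same object as result1, result3); result3 = [8, 1, 2] (same object as result1, result2)
`print(result1)` → prints [8, 1, 2]
`print(result2)` → prints [8, 1, 2]
`print(result3)` → prints [8, 1, 2]
`print(result1 is result2)` → prints True

Answer:
[8, 1, 2]
[8, 1, 2]
[8, 1, 2]
True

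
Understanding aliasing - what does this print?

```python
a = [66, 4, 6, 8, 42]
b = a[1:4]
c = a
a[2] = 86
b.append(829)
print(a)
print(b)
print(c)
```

Key concept: slice vs alias.
Step by step:
`a = [66, 4, 6, 8, 42]` → a = [66, 4, 6, 8, 42]
`b = a[1:4]` → b = [4, 6, 8]
`c = a` → c = [66, 4, 6, 8, 42] (same object as a)
`a[2] = 86` → a = [66, 4, 86, 8, 42] (same object as c); c = [66, 4, 86, 8, 42] (same object as a)
`b.append(829)` → b = [4, 6, 8, 829]
`print(a)` → prints [66, 4, 86, 8, 42]
`print(b)` → prints [4, 6, 8, 829]
`print(c)` → prints [66, 4, 86, 8, 42]

Answer:
[66, 4, 86, 8, 42]
[4, 6, 8, 829]
[66, 4, 86, 8, 42]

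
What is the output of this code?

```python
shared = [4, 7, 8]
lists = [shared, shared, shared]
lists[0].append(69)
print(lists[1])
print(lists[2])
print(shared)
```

Key concept: list of same reference.
Step by step:
`shared = [4, 7, 8]` → shared = [4, 7, 8]
`lists = [shared, shared, shared]` → lists = [[4, 7, 8], [4, 7, 8], [4, 7, 8]]
`lists[0].append(69)` → shared = [4, 7, 8, 69]; lists = [[4, 7, 8, 69], [4, 7, 8, 69], [4, 7, 8, 69]]
`print(lists[1])` → prints [4, 7, 8, 69]
`print(lists[2])` → prints [4, 7, 8, 69]
`print(shared)` → prints [4, 7, 8, 69]

Answer:
[4, 7, 8, 69]
[4, 7, 8, 69]
[4, 7, 8, 69]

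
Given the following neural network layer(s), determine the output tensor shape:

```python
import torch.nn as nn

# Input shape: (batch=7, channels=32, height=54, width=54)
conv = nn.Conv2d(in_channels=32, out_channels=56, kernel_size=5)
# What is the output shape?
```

Input: (7, 32, 54, 54) -> Output: (7, 56, 50, 50)

Answer: (7, 56, 50, 50)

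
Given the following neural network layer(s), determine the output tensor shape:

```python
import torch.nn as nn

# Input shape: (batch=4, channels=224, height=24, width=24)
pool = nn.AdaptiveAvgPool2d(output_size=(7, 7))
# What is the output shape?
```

Input: (4, 224, 24, 24) -> Output: (4, 224, 7, 7)

Answer: (4, 224, 7, 7)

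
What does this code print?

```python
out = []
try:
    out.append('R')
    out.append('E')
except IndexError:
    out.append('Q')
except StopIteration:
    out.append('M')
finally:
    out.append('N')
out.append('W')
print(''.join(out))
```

Execution trace: 'R' (try body) → 'E' (try body, no exception) → 'N' (finally) → 'W' (after the try/except). Output: RENW

Answer: RENW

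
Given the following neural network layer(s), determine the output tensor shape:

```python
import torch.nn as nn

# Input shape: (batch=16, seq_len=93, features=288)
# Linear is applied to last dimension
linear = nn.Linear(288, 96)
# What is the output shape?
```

Input: (16, 93, 288) -> Output: (16, 93, 96)

Answer: (16, 93, 96)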